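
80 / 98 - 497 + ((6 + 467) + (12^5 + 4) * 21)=256051108 / 49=5225532.82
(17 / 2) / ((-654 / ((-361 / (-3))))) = -6137 / 3924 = -1.56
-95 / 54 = -1.76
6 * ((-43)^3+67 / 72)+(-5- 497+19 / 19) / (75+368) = -2535931603 / 5316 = -477037.55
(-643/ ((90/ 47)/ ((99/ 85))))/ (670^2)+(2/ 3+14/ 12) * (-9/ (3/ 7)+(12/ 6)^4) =-10494034793/ 1144695000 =-9.17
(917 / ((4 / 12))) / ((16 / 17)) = 46767 / 16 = 2922.94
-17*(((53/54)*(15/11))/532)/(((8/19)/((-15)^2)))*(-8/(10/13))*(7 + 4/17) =2118675/1232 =1719.70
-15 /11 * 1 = -15 /11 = -1.36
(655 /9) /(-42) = -655 /378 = -1.73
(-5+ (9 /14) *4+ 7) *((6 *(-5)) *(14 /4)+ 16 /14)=-474.78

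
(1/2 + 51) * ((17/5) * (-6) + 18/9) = -4738/5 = -947.60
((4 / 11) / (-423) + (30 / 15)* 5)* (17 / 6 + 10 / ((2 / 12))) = 8770151 / 13959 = 628.28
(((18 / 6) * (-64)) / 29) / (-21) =64 / 203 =0.32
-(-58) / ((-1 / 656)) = -38048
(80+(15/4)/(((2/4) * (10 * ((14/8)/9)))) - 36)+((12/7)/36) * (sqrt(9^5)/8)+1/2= 49.80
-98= -98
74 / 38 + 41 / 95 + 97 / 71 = 25261 / 6745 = 3.75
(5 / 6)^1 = 5 / 6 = 0.83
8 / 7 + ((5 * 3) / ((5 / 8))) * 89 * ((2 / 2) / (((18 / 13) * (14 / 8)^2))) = 74216 / 147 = 504.87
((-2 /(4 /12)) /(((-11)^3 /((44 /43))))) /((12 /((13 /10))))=13 /26015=0.00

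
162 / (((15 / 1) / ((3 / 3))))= 54 / 5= 10.80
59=59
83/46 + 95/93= 12089/4278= 2.83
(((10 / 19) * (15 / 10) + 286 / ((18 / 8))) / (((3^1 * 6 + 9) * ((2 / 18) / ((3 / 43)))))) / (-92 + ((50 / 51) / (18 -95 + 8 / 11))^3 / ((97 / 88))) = -0.03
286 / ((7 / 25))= 7150 / 7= 1021.43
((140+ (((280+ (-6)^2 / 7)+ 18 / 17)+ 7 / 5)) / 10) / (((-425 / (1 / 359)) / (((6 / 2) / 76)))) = -763269 / 68994415000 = -0.00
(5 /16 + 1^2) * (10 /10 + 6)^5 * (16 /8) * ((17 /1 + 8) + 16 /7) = 9630411 /8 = 1203801.38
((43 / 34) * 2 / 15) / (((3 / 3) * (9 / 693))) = 3311 / 255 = 12.98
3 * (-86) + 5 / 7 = -1801 / 7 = -257.29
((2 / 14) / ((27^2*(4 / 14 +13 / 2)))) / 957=0.00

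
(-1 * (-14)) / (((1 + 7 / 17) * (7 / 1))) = 17 / 12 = 1.42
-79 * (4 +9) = -1027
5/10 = 1/2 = 0.50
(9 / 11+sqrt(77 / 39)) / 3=3 / 11+sqrt(3003) / 117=0.74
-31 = -31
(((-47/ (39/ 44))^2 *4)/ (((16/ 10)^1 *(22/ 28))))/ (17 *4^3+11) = 1943920/ 238797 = 8.14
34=34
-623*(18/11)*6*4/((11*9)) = -29904/121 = -247.14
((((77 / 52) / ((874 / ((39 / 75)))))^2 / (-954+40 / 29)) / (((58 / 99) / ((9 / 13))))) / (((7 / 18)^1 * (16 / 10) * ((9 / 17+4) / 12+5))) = -0.00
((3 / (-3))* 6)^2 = 36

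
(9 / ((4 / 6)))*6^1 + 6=87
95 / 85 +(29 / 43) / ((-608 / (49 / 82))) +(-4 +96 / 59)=-2700479535 / 2150239424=-1.26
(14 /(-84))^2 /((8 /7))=7 /288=0.02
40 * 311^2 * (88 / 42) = 170228960 / 21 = 8106140.95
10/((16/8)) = 5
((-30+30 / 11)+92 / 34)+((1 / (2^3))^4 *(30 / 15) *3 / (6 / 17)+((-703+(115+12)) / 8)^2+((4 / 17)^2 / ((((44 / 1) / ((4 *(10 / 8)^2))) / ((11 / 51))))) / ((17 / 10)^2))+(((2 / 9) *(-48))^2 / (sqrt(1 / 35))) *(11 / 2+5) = 990195352574849 / 191919230976+3584 *sqrt(35) / 3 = 12227.18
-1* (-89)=89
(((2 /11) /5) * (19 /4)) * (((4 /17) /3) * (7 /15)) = 266 /42075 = 0.01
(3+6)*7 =63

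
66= 66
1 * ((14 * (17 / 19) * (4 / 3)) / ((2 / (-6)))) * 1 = -952 / 19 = -50.11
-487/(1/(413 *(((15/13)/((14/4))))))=-861990/13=-66306.92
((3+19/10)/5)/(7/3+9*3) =147/4400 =0.03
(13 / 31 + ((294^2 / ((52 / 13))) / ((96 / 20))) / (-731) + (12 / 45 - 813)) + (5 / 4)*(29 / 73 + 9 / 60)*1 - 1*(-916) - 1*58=40.21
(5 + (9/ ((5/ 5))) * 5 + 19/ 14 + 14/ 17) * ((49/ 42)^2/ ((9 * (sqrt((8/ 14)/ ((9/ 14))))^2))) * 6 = 86933/ 1632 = 53.27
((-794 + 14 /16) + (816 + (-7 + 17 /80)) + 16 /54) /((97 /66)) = 389279 /34920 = 11.15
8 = 8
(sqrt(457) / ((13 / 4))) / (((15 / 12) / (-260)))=-1368.16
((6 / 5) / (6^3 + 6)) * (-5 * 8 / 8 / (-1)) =1 / 37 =0.03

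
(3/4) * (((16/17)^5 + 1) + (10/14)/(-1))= 15269619/19877998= 0.77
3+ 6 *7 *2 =87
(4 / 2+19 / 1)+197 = 218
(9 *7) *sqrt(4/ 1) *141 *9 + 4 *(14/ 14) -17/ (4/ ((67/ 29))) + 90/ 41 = 760438629/ 4756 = 159890.38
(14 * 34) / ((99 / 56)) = 26656 / 99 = 269.25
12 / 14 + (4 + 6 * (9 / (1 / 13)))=4948 / 7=706.86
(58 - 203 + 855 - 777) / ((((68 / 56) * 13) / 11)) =-10318 / 221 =-46.69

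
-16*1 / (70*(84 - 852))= 1 / 3360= 0.00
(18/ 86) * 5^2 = 225/ 43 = 5.23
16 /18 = 8 /9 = 0.89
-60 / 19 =-3.16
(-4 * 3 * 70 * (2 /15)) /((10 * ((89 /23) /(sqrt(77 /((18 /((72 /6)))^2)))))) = -2576 * sqrt(77) /1335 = -16.93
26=26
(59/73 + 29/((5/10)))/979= 4293/71467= 0.06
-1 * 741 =-741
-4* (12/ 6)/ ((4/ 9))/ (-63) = 2/ 7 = 0.29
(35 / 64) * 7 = 245 / 64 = 3.83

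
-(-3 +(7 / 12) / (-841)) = 30283 / 10092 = 3.00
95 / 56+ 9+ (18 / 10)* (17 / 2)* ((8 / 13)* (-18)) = -577961 / 3640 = -158.78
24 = 24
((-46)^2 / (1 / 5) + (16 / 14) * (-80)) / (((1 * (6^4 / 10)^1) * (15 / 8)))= 73420 / 1701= 43.16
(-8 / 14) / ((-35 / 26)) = 104 / 245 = 0.42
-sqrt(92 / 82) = -1.06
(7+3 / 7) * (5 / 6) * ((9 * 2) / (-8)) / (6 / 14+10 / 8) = -390 / 47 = -8.30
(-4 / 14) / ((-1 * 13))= 2 / 91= 0.02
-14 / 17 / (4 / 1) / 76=-7 / 2584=-0.00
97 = 97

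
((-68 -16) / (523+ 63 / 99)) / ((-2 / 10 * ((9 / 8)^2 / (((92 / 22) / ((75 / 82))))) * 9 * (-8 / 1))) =-6601 / 164025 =-0.04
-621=-621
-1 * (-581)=581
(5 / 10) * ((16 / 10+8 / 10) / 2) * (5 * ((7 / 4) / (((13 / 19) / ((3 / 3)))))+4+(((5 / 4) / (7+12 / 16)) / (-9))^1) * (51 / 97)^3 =1.46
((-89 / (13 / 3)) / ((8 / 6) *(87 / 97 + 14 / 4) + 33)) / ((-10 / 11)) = 854667 / 1470170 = 0.58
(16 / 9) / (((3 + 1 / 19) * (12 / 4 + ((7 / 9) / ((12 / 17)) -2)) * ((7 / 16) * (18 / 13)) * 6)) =0.08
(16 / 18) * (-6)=-16 / 3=-5.33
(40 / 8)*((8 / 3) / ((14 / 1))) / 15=4 / 63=0.06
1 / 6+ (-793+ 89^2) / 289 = 43057 / 1734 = 24.83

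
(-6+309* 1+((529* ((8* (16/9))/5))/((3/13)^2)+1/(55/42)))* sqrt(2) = 25445975* sqrt(2)/891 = 40388.38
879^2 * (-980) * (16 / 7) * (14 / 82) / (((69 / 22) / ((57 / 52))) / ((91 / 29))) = -8862130458720 / 27347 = -324062253.95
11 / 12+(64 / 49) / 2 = 1.57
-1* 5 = -5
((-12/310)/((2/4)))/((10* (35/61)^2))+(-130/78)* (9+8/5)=-50383853/2848125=-17.69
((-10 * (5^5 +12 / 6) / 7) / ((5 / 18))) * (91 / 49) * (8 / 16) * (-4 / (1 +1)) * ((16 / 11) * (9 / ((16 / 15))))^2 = 4498418.13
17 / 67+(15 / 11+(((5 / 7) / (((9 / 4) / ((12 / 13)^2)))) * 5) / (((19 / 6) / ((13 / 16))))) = 2503168 / 1274273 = 1.96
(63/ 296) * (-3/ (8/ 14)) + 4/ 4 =-139/ 1184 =-0.12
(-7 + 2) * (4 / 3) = -20 / 3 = -6.67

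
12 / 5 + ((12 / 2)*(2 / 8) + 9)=129 / 10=12.90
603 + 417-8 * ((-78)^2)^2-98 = -296119526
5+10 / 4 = 7.50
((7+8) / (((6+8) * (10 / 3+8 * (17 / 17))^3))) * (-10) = -2025 / 275128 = -0.01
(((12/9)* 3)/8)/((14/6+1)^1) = 3/20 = 0.15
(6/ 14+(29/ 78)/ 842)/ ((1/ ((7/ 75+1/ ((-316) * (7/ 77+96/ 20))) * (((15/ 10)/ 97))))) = 116544389593/ 189533435800800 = 0.00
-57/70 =-0.81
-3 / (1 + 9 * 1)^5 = -3 / 100000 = -0.00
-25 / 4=-6.25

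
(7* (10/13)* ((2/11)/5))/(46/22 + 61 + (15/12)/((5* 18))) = 2016/649727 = 0.00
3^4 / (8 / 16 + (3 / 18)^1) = 243 / 2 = 121.50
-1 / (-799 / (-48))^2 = -2304 / 638401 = -0.00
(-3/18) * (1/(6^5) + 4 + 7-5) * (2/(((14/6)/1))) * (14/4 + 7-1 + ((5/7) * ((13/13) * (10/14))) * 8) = -62100467/5334336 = -11.64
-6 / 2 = -3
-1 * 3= -3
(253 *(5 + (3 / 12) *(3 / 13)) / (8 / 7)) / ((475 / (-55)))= -5123503 / 39520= -129.64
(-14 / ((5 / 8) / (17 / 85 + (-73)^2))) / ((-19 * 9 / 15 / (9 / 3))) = 2984352 / 95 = 31414.23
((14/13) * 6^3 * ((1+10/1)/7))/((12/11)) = 4356/13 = 335.08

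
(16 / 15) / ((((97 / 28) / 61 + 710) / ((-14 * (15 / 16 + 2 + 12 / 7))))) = -1779736 / 18191655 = -0.10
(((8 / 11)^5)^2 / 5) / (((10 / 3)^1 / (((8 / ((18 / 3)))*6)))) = 12884901888 / 648435615025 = 0.02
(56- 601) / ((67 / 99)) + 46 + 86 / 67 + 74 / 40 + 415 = -457161 / 1340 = -341.16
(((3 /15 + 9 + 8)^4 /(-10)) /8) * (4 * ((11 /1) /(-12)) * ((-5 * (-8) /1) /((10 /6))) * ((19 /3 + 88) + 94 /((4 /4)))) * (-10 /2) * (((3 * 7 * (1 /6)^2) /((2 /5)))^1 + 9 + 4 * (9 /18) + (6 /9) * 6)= -335716001797 /225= -1492071119.10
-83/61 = -1.36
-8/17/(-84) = 2/357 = 0.01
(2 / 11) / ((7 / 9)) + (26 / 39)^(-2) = 765 / 308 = 2.48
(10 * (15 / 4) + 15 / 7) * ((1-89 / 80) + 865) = 7680201 / 224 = 34286.61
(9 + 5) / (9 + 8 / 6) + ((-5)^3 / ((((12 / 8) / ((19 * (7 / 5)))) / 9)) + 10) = -618098 / 31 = -19938.65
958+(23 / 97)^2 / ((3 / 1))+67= 28933204 / 28227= 1025.02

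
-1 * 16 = -16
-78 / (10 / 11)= -429 / 5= -85.80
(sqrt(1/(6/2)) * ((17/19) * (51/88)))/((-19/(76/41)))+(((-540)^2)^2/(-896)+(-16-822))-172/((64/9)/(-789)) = -10626776455/112-289 * sqrt(3)/17138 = -94881932.66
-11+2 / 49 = -537 / 49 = -10.96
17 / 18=0.94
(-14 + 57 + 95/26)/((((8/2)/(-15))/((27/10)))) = -98253/208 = -472.37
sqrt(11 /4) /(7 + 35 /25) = 5 * sqrt(11) /84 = 0.20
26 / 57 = 0.46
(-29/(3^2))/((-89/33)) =319/267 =1.19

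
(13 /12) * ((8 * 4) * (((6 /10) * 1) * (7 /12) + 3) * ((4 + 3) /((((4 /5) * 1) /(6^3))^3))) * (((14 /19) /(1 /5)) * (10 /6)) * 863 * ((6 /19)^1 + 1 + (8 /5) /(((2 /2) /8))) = 432078426761436000 /361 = 1196893148923645.43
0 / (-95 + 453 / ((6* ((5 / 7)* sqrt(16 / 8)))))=0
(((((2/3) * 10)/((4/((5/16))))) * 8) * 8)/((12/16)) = 400/9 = 44.44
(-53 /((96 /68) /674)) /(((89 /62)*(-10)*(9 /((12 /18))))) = 9412747 /72090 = 130.57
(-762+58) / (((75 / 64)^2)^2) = -11811160064 / 31640625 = -373.29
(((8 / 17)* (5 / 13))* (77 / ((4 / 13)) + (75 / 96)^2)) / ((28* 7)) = 1284405 / 5544448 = 0.23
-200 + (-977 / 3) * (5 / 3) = -6685 / 9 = -742.78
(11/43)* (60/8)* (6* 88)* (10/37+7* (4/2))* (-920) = -21159705600/1591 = -13299626.40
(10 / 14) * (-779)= -3895 / 7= -556.43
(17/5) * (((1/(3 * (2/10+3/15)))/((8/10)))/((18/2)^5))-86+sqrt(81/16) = -118688405/1417176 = -83.75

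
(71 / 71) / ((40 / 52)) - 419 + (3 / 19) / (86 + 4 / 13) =-417.70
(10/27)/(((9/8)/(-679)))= -54320/243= -223.54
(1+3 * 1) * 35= 140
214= 214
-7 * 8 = -56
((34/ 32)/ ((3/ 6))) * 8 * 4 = 68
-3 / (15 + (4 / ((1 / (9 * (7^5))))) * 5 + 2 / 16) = -24 / 24202201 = -0.00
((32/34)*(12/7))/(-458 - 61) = -64/20587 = -0.00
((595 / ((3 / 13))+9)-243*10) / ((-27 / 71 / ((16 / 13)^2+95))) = -39930.91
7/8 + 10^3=8007/8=1000.88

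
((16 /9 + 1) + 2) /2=43 /18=2.39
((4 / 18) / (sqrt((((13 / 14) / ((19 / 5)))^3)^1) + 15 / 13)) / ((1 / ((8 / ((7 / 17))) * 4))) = 38029368832 / 2513000985 - 90832768 * sqrt(17290) / 7539002955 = 13.55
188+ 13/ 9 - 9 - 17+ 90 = 2281/ 9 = 253.44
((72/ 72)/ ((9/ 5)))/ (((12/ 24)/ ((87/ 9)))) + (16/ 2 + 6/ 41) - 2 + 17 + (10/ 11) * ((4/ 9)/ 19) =7845137/ 231363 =33.91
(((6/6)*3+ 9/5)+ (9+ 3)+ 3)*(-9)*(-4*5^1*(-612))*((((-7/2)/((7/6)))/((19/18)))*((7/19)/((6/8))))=1099308672/361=3045176.38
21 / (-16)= -21 / 16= -1.31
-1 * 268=-268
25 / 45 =5 / 9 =0.56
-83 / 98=-0.85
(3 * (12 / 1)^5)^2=557256278016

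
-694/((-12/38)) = 6593/3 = 2197.67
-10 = -10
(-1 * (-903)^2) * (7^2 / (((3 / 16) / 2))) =-426187104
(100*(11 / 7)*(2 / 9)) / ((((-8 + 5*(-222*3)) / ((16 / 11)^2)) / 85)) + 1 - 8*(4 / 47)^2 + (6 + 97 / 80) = 1282226810041 / 204397356240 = 6.27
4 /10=2 /5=0.40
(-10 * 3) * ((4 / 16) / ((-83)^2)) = -15 / 13778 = -0.00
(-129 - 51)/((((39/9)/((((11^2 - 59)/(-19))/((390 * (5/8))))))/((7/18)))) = 3472/16055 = 0.22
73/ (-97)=-73/ 97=-0.75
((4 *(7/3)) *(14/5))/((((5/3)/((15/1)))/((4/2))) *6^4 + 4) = 98/285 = 0.34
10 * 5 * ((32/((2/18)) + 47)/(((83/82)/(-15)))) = -20602500/83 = -248222.89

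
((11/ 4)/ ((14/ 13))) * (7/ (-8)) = -143/ 64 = -2.23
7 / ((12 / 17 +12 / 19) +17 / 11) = 2.43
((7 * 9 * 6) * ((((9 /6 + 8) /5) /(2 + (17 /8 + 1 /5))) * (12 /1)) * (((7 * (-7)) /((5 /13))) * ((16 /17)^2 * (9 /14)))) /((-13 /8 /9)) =200156479488 /249985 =800673.96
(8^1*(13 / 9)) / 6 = 52 / 27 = 1.93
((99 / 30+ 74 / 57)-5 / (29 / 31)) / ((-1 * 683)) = 12341 / 11289990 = 0.00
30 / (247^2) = 30 / 61009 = 0.00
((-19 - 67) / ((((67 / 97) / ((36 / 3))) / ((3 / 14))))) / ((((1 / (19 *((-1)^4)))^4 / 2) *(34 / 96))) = -235616968.18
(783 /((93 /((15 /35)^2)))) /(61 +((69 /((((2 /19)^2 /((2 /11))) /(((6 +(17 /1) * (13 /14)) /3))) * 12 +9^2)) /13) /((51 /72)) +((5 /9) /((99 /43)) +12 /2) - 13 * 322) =-458925457765203 /1222287902976431242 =-0.00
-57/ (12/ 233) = -4427/ 4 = -1106.75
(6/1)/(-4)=-3/2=-1.50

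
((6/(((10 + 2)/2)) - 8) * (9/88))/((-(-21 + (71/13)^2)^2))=1799343/195893632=0.01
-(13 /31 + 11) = -11.42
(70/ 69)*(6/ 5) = 28/ 23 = 1.22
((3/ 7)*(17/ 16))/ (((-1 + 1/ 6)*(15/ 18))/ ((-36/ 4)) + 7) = 4131/ 64204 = 0.06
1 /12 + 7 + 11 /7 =727 /84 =8.65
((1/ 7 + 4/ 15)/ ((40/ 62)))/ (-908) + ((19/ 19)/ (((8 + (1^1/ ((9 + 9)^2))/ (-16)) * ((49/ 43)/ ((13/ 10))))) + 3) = 1739165590339/ 553538319600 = 3.14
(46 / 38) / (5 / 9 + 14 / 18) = 69 / 76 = 0.91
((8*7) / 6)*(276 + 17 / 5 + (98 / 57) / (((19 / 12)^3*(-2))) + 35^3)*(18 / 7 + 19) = 8688375.60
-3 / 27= -1 / 9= -0.11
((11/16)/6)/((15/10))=11/144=0.08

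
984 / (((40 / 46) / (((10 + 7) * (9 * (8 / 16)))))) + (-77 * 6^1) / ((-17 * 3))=7358999 / 85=86576.46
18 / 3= 6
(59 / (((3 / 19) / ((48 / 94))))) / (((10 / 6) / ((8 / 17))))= 215232 / 3995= 53.88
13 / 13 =1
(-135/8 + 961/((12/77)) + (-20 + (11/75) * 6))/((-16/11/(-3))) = 40460783/3200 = 12643.99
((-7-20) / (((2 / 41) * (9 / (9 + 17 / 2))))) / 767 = -4305 / 3068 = -1.40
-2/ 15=-0.13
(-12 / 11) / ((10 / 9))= -54 / 55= -0.98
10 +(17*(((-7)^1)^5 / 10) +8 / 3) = -856777 / 30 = -28559.23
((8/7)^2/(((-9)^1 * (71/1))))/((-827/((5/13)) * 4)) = 80/336624561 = 0.00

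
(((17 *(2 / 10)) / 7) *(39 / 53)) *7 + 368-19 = 93148 / 265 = 351.50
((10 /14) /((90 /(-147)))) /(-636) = 7 /3816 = 0.00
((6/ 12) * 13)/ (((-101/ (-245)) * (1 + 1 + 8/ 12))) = 9555/ 1616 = 5.91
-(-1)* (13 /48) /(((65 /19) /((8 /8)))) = 19 /240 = 0.08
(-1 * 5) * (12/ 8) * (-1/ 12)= 5/ 8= 0.62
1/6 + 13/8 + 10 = 283/24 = 11.79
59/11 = 5.36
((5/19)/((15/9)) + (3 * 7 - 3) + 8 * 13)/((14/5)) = 11605/266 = 43.63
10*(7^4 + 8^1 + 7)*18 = 434880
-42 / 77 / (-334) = 0.00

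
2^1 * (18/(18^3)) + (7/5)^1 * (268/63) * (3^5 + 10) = 1220477/810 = 1506.76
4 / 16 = 1 / 4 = 0.25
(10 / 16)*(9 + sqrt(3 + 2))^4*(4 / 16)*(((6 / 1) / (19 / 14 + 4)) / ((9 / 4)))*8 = 9632*sqrt(5) / 5 + 252448 / 45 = 9917.52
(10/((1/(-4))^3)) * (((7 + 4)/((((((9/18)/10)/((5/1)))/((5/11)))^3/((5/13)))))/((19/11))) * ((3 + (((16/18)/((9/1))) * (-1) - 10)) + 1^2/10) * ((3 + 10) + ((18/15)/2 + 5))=1405912000000000/73359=19164819585.87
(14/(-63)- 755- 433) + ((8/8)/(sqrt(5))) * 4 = -1186.43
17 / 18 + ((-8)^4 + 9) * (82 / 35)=1211915 / 126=9618.37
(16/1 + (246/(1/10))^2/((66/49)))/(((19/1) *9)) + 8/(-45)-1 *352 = 81265216/3135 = 25921.92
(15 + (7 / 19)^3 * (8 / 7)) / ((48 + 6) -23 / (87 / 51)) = 2995033 / 8059325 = 0.37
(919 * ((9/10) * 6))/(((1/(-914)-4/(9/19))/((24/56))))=-612335214/2431555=-251.83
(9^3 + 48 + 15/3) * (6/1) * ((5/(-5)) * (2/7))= -9384/7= -1340.57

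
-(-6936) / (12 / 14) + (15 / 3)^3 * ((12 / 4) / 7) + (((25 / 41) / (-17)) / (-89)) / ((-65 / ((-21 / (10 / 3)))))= 91963550743 / 11290006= 8145.57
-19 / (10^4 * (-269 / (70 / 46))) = 133 / 12374000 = 0.00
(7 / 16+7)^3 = 1685159 / 4096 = 411.42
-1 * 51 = -51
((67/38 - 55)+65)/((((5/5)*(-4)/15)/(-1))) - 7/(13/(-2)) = 89293/1976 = 45.19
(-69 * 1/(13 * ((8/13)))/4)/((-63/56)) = 23/12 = 1.92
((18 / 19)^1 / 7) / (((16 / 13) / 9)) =1053 / 1064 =0.99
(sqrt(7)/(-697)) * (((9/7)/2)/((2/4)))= -9 * sqrt(7)/4879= -0.00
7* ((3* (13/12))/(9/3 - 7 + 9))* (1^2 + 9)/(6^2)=91/72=1.26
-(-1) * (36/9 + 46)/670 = 5/67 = 0.07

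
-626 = -626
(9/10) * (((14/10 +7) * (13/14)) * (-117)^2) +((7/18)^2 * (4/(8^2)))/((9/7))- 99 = 111971819167/1166400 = 95997.79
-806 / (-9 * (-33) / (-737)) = 54002 / 27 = 2000.07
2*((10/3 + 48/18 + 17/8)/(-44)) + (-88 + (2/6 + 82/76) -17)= -1042897/10032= -103.96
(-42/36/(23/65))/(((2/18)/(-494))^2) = -1498991130/23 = -65173527.39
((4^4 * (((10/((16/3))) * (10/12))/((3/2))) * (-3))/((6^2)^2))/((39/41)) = -0.65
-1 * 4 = -4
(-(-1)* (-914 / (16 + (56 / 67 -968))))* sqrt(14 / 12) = 30619* sqrt(42) / 191184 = 1.04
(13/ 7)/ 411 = 13/ 2877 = 0.00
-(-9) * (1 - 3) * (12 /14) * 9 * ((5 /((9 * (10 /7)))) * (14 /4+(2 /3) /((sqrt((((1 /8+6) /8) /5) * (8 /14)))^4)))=-239661 /49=-4891.04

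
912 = 912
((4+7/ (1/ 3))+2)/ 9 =3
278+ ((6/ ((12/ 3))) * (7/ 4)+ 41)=2573/ 8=321.62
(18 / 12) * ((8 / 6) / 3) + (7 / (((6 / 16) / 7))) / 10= 206 / 15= 13.73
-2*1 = -2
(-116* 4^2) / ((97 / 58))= -107648 / 97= -1109.77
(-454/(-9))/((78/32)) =7264/351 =20.70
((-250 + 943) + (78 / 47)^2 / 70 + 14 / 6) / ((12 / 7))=40322054 / 99405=405.63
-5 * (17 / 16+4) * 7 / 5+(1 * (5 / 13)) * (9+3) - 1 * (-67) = 7525 / 208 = 36.18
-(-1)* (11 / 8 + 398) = 3195 / 8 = 399.38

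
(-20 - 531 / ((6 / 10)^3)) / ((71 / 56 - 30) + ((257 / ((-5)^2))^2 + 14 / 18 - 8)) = -780675000 / 21963071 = -35.54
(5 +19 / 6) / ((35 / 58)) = 203 / 15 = 13.53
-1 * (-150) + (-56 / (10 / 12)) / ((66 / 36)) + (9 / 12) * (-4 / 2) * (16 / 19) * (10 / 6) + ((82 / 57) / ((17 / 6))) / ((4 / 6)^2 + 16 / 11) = 111.51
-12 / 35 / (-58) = 0.01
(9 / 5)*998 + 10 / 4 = 17989 / 10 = 1798.90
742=742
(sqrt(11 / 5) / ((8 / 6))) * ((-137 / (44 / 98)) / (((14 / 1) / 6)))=-8631 * sqrt(55) / 440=-145.48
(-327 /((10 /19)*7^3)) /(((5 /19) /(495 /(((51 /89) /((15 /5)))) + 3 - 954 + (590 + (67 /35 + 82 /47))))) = -7375273533351 /479599750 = -15377.98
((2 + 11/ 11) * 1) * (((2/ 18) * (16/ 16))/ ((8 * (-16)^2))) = 1/ 6144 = 0.00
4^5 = 1024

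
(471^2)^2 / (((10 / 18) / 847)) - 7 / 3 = 1125461914227154 / 15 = 75030794281810.27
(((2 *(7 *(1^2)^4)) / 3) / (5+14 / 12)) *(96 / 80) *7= 1176 / 185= 6.36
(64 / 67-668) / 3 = -44692 / 201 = -222.35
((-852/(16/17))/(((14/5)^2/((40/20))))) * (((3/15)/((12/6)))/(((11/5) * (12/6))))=-5.25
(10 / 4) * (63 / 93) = 105 / 62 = 1.69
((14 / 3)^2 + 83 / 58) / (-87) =-12115 / 45414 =-0.27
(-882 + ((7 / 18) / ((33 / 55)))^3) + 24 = -135061237 / 157464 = -857.73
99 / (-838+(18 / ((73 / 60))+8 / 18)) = -65043 / 540554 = -0.12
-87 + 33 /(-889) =-77376 /889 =-87.04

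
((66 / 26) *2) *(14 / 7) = 132 / 13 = 10.15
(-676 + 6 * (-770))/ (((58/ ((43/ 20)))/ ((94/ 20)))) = -668951/ 725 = -922.69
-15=-15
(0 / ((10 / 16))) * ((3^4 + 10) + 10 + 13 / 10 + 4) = 0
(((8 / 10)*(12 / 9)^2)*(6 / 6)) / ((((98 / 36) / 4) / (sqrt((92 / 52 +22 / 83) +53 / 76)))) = 256*sqrt(4592367507) / 5022745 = 3.45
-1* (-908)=908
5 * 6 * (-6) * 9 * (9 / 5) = -2916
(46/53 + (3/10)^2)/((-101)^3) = -5077/5460595300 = -0.00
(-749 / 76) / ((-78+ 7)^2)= -749 / 383116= -0.00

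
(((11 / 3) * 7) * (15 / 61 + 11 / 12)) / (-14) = -9361 / 4392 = -2.13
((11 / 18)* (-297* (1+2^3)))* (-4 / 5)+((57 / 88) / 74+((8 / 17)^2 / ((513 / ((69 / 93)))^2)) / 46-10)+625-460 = 3478811642942718253 / 2379799433824560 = 1461.81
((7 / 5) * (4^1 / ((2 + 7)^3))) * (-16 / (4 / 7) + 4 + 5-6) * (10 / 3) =-1400 / 2187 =-0.64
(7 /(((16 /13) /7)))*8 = 637 /2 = 318.50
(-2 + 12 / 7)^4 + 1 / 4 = 2465 / 9604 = 0.26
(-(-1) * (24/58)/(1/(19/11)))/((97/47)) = 10716/30943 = 0.35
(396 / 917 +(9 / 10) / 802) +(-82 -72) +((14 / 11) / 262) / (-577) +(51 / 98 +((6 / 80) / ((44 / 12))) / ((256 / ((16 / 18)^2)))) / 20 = -72243229968193517 / 470514199478400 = -153.54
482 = 482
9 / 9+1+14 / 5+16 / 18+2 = 346 / 45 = 7.69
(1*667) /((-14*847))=-667 /11858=-0.06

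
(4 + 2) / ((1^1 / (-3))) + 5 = -13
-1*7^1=-7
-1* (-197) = 197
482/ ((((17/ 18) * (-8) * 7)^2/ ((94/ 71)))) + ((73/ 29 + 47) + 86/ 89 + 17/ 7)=551599368263/ 10380069644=53.14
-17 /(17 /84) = -84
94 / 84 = 47 / 42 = 1.12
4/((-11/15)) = -60/11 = -5.45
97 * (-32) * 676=-2098304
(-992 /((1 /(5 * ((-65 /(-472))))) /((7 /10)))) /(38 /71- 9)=56.49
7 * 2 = 14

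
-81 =-81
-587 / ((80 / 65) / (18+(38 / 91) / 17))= -4091977 / 476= -8596.59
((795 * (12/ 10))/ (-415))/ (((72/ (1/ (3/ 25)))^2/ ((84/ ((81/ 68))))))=-788375/ 363042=-2.17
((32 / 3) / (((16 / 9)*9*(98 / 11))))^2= 121 / 21609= 0.01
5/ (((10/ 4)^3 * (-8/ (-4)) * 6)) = 2/ 75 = 0.03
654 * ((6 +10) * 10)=104640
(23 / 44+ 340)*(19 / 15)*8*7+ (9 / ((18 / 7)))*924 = 4519088 / 165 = 27388.41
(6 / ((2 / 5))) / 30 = 1 / 2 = 0.50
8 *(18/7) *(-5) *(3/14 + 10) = -51480/49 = -1050.61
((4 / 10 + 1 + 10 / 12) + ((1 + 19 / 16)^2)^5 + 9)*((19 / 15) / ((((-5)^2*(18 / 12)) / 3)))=789706082228277989 / 3092376453120000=255.37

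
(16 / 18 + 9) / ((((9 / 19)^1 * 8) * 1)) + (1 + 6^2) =25667 / 648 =39.61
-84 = -84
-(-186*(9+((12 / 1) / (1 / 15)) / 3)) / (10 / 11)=14117.40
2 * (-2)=-4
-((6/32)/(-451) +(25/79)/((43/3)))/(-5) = 531009/122563760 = 0.00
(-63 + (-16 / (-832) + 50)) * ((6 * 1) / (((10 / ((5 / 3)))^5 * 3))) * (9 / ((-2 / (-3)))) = -75 / 1664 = -0.05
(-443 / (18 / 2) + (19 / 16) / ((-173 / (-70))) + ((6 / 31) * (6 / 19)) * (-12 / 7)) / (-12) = 4.07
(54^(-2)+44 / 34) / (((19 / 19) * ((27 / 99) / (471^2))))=17398718491 / 16524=1052936.24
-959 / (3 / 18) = -5754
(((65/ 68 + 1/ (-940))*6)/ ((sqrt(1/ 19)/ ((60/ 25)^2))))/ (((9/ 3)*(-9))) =-5.33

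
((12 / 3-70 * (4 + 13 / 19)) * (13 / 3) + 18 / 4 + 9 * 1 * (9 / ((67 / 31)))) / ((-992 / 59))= 613578937 / 7576896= 80.98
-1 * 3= -3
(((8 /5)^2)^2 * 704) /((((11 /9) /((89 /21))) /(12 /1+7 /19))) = 197873.39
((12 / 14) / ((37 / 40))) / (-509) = -0.00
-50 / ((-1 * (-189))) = -50 / 189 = -0.26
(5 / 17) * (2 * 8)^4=327680 / 17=19275.29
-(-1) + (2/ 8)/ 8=33/ 32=1.03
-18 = -18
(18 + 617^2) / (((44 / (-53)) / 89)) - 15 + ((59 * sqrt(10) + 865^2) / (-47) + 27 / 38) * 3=-1605521916593 / 39292 - 177 * sqrt(10) / 47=-40861304.71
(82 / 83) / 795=82 / 65985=0.00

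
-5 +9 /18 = -9 /2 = -4.50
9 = 9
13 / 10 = 1.30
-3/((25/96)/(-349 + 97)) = 72576/25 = 2903.04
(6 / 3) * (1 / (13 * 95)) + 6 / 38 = 197 / 1235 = 0.16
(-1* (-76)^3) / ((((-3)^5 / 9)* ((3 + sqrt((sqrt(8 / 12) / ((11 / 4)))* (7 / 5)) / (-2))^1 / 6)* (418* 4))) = -438976 / (-228* 2^(1 / 4)* 3^(3 / 4)* sqrt(385) / 5 + 22572) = -21.79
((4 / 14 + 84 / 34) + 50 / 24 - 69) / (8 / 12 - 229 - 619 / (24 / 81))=183242 / 6618661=0.03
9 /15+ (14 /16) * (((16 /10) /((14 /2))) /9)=28 /45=0.62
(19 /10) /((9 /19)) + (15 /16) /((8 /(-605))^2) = 247251707 /46080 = 5365.71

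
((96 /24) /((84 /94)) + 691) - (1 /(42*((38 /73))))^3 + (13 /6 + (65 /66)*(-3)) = 31065709601581 /44718924096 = 694.69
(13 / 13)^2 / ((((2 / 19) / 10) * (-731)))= -95 / 731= -0.13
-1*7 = -7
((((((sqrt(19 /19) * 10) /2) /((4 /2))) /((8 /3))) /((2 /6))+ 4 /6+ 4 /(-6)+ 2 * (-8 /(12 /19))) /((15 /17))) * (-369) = 753457 /80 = 9418.21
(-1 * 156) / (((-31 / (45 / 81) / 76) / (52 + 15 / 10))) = 11367.31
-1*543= -543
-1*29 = -29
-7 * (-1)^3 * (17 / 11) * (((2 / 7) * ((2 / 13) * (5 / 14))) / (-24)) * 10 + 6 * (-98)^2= 346089319 / 6006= 57623.93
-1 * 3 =-3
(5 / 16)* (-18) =-45 / 8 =-5.62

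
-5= -5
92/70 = 46/35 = 1.31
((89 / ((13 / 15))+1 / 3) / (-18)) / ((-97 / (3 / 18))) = 0.01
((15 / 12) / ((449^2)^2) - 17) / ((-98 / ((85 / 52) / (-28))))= -33559475328765 / 3313864647556736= -0.01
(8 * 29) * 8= 1856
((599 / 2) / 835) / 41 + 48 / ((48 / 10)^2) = 859469 / 410820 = 2.09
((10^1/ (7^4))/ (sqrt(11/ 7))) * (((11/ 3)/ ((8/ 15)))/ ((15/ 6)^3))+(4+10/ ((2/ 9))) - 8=2 * sqrt(77)/ 12005+41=41.00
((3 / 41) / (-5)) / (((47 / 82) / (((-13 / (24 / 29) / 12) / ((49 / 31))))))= 11687 / 552720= 0.02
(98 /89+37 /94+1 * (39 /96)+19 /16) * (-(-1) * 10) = 2067065 /66928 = 30.88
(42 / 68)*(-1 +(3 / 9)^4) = -280 / 459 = -0.61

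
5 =5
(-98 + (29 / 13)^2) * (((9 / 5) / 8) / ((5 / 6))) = -25.12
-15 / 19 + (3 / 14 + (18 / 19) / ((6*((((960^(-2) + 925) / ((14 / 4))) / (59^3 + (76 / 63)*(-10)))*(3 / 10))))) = 408.41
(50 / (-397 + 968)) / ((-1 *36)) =-25 / 10278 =-0.00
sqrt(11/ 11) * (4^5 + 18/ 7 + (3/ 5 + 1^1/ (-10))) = 14379/ 14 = 1027.07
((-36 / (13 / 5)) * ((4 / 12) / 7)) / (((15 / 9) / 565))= -20340 / 91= -223.52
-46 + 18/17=-764/17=-44.94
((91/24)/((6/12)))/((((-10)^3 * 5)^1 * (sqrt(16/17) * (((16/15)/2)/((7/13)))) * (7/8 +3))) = -49 * sqrt(17)/496000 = -0.00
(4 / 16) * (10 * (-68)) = -170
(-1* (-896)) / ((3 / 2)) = 1792 / 3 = 597.33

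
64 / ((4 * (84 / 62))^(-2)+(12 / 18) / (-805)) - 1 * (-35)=211502585 / 107827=1961.50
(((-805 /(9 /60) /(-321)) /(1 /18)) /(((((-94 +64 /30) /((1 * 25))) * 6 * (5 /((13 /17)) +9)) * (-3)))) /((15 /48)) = 1610000 /1718313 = 0.94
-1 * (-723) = 723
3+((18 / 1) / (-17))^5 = 1.67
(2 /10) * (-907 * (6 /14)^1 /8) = -2721 /280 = -9.72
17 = 17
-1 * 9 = -9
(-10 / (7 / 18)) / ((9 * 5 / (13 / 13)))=-4 / 7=-0.57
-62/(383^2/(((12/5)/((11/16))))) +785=6333285671/8067895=785.00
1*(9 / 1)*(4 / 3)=12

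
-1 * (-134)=134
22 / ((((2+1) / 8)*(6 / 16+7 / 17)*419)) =23936 / 134499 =0.18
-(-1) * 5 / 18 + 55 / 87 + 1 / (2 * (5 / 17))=2.61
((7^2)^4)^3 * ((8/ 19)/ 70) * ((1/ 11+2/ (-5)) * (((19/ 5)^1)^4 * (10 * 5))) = -3713487180911075011889.84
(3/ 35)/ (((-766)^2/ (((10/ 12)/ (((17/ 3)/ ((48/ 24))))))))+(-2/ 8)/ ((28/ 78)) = -13893543/ 19949704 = -0.70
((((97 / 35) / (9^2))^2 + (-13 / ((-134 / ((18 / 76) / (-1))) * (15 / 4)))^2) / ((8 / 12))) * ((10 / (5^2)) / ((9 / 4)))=12589233704 / 39073668576075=0.00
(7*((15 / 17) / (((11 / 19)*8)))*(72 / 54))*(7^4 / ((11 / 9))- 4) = 14340725 / 4114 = 3485.83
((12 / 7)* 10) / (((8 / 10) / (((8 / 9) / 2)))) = 9.52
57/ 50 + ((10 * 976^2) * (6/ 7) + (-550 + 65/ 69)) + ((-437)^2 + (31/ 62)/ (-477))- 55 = 16041555542027/ 1919925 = 8355303.22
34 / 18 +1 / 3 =20 / 9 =2.22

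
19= 19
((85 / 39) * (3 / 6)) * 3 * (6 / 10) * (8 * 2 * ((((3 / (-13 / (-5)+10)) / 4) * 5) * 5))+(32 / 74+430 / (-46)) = 37.79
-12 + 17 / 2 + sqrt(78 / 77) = -7 / 2 + sqrt(6006) / 77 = -2.49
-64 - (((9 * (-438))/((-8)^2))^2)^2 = -14392906.86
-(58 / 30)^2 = -841 / 225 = -3.74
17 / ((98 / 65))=11.28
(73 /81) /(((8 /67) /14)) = 34237 /324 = 105.67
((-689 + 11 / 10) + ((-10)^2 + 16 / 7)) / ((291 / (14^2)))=-573902 / 1455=-394.43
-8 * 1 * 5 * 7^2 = -1960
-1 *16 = -16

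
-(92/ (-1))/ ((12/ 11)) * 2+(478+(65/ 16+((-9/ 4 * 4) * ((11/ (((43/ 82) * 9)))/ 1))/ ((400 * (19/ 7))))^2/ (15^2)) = 5180296594252907/ 8009868000000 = 646.74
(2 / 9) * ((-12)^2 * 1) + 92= 124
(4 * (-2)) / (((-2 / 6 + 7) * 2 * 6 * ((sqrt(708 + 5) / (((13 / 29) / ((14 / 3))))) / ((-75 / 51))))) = 195 * sqrt(713) / 9842252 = 0.00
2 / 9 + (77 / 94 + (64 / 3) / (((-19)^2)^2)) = 114830849 / 110251566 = 1.04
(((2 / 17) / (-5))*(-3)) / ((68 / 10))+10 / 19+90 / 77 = 721109 / 422807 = 1.71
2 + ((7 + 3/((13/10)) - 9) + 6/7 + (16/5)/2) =2168/455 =4.76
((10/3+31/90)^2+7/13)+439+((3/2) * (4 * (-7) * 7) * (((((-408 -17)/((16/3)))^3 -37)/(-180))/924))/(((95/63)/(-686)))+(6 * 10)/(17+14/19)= 12376493536929476753/30378372710400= 407411.34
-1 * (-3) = 3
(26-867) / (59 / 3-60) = 2523 / 121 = 20.85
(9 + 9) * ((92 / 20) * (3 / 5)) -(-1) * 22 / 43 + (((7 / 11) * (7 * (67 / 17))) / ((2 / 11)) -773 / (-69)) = 398350451 / 2521950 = 157.95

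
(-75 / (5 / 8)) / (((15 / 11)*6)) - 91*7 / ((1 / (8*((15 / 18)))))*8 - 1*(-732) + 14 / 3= -99754 / 3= -33251.33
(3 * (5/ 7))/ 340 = 3/ 476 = 0.01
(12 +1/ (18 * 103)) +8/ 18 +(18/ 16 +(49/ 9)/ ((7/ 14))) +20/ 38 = 3520513/ 140904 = 24.99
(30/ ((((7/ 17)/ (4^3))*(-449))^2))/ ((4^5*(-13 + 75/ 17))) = -294780/ 721126777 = -0.00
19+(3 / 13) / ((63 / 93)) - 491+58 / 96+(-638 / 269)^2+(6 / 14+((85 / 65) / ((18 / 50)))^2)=-7160589163025 / 15848795664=-451.81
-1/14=-0.07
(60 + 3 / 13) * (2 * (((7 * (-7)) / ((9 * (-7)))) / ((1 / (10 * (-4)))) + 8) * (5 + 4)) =-25056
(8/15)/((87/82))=656/1305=0.50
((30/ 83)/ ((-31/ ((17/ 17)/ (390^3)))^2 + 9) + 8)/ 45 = 748441489623048002002/ 4209983379129645011205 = 0.18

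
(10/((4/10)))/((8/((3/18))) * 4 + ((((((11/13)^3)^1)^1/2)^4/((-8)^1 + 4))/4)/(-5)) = 745538723919392000/5725740538129307281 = 0.13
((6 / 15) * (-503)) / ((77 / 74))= -74444 / 385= -193.36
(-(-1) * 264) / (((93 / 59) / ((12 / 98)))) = 31152 / 1519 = 20.51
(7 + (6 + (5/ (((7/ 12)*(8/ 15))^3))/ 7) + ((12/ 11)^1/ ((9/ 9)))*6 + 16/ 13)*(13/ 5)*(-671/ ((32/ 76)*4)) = -141654536537/ 3073280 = -46092.30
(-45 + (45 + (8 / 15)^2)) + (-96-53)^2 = 4995289 / 225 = 22201.28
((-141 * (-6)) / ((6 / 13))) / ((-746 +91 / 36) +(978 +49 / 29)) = 1913652 / 246611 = 7.76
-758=-758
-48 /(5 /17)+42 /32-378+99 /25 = -214371 /400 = -535.93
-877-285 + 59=-1103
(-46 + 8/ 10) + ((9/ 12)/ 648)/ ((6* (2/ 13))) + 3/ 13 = -30304819/ 673920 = -44.97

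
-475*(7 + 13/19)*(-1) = 3650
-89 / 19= -4.68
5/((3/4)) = 20/3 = 6.67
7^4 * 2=4802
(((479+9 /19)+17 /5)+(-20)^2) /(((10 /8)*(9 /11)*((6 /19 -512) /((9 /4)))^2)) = 0.02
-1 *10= -10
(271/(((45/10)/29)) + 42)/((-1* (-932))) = 4024/2097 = 1.92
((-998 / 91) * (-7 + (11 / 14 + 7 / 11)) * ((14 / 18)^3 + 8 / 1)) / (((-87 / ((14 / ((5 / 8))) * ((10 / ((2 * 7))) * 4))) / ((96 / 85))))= -83396392960 / 193714983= -430.51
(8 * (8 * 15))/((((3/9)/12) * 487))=34560/487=70.97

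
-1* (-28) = 28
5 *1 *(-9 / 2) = -45 / 2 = -22.50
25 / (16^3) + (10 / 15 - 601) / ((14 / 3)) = -3688273 / 28672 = -128.64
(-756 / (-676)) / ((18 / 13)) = 21 / 26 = 0.81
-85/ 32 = -2.66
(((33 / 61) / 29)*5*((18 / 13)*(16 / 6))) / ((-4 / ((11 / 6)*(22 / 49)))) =-0.07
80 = 80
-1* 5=-5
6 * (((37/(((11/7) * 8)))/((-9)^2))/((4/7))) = 1813/4752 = 0.38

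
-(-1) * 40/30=4/3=1.33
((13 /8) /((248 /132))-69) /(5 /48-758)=101385 /1127749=0.09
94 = 94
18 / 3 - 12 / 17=90 / 17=5.29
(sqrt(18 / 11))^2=1.64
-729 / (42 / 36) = -4374 / 7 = -624.86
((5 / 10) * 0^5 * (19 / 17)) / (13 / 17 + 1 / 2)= 0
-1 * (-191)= 191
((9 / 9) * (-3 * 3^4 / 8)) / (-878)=243 / 7024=0.03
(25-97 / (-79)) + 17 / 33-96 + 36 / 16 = -698749 / 10428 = -67.01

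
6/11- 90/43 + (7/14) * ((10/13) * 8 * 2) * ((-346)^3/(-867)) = 1567390239868/5331183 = 294004.21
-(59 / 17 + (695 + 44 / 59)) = -701314 / 1003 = -699.22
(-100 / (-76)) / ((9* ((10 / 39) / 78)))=845 / 19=44.47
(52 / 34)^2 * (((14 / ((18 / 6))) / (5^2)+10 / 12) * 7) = 7098 / 425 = 16.70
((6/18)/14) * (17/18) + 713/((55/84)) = 45279287/41580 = 1088.97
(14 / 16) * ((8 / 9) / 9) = 7 / 81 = 0.09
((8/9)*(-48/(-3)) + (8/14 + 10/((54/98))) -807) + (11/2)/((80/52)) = -5824853/7560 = -770.48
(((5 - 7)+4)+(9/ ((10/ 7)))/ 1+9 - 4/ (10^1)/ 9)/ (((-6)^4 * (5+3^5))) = 1553/ 28926720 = 0.00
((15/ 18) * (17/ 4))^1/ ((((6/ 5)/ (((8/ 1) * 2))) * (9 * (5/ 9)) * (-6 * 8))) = -85/ 432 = -0.20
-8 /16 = -1 /2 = -0.50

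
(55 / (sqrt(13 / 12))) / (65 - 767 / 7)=-385* sqrt(39) / 2028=-1.19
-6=-6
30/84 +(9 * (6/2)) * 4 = 1517/14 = 108.36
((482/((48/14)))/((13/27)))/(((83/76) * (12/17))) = 1634703/4316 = 378.75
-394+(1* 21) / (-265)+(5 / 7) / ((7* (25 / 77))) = -730434 / 1855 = -393.76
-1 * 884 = -884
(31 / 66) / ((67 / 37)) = 1147 / 4422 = 0.26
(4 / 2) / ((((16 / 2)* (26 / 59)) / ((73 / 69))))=4307 / 7176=0.60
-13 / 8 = -1.62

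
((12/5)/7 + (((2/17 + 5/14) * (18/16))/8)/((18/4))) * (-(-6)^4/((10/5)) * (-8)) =1103301/595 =1854.29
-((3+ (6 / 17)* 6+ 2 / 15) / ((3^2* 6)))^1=-1339 / 13770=-0.10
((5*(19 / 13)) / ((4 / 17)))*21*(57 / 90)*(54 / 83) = 268.74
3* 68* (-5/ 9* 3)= -340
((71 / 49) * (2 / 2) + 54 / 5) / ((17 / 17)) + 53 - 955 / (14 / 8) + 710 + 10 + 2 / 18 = 528419 / 2205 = 239.65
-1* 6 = -6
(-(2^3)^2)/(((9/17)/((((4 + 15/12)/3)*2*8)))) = -30464/9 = -3384.89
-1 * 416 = -416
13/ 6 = 2.17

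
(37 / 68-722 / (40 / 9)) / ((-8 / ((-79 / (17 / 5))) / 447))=-242988753 / 1156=-210197.88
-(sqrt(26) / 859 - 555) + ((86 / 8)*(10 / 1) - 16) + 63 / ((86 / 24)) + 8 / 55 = 3141793 / 4730 - sqrt(26) / 859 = 664.22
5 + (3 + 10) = 18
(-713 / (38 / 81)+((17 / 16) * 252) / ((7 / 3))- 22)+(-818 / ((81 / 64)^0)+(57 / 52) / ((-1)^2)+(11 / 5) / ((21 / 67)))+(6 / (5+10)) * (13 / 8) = -231993823 / 103740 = -2236.30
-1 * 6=-6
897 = 897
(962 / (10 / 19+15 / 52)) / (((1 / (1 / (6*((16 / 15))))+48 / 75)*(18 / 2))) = 594035 / 31878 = 18.63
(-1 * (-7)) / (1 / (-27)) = -189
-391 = -391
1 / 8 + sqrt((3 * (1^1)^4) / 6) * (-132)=1 / 8-66 * sqrt(2)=-93.21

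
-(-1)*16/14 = 8/7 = 1.14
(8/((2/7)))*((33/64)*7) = 1617/16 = 101.06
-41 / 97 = -0.42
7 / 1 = 7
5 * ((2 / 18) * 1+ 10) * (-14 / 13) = -490 / 9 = -54.44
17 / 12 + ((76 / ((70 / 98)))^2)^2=961231025537 / 7500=128164136.74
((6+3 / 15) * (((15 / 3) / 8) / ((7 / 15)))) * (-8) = -66.43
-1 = -1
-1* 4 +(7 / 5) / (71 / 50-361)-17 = -377629 / 17979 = -21.00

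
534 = 534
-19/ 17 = -1.12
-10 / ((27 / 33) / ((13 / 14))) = -715 / 63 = -11.35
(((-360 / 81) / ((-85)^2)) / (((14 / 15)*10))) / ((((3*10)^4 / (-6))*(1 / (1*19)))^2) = -0.00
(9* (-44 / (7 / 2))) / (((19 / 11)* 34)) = -4356 / 2261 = -1.93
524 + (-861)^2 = 741845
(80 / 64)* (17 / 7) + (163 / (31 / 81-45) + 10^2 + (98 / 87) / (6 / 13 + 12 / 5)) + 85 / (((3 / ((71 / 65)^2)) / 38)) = 36837395656759 / 26609195340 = 1384.39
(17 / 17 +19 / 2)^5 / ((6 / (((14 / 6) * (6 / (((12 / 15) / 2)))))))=47647845 / 64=744497.58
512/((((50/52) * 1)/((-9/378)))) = -6656/525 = -12.68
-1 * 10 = -10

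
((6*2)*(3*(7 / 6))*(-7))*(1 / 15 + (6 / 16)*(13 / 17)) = -35329 / 340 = -103.91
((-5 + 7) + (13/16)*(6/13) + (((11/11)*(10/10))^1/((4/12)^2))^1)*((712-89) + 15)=7257.25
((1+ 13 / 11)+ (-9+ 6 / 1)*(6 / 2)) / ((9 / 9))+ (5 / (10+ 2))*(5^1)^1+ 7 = 299 / 132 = 2.27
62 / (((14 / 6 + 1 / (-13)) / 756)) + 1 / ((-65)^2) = 965416736 / 46475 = 20772.82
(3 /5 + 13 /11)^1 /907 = 98 /49885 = 0.00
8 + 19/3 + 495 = 1528/3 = 509.33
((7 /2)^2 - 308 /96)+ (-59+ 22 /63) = -25003 /504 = -49.61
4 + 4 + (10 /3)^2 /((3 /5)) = 716 /27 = 26.52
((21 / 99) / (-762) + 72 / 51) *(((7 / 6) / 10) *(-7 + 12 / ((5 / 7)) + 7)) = 5913173 / 2137410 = 2.77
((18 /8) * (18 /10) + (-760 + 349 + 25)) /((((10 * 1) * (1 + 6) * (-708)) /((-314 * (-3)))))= 1199323 /165200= 7.26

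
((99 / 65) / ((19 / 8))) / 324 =22 / 11115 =0.00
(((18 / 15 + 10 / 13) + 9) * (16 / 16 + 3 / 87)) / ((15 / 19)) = 27094 / 1885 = 14.37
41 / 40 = 1.02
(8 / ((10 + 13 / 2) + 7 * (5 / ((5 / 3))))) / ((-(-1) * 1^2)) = 16 / 75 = 0.21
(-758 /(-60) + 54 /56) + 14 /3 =2557 /140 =18.26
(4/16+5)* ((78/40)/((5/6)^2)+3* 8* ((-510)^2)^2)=4262076630007371/500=8524153260014.74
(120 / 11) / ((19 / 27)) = 3240 / 209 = 15.50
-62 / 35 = -1.77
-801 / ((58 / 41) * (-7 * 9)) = 3649 / 406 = 8.99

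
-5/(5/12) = -12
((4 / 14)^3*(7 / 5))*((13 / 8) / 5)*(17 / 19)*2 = 442 / 23275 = 0.02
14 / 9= 1.56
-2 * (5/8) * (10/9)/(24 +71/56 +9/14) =-700/13059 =-0.05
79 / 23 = 3.43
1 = 1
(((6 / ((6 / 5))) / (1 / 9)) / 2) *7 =315 / 2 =157.50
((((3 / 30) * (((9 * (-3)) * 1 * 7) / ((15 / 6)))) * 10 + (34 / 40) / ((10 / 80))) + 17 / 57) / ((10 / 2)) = -19523 / 1425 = -13.70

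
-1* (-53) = 53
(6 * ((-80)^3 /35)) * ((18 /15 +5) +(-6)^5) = 4773765120 /7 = 681966445.71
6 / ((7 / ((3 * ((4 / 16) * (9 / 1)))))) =81 / 14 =5.79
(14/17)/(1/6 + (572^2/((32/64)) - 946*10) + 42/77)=924/723587575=0.00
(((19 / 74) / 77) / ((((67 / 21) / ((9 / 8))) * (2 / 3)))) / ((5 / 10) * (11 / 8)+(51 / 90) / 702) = 8102835 / 3162276854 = 0.00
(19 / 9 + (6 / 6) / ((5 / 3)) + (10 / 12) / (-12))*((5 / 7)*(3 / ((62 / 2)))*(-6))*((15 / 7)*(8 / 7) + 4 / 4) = -160719 / 42532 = -3.78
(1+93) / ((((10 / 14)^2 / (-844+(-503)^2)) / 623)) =144719409954 / 5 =28943881990.80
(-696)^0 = 1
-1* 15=-15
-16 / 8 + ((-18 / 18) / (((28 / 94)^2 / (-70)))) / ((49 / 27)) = 296843 / 686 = 432.72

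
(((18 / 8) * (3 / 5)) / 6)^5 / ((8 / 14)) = 0.00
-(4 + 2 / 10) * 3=-63 / 5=-12.60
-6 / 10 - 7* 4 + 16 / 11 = -1493 / 55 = -27.15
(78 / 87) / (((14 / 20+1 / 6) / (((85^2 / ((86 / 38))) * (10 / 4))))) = 10295625 / 1247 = 8256.32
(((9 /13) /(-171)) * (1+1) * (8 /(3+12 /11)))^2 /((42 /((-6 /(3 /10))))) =-61952 /518881545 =-0.00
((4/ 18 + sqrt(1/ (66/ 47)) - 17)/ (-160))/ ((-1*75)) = -151/ 108000 + sqrt(3102)/ 792000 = -0.00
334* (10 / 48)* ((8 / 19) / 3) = 1670 / 171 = 9.77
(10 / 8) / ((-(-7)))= 5 / 28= 0.18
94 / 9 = 10.44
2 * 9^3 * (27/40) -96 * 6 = 8163/20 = 408.15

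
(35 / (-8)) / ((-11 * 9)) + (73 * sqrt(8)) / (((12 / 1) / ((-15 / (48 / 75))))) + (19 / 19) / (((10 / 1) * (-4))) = 19 / 990-9125 * sqrt(2) / 32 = -403.25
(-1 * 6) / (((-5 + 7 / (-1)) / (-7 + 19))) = 6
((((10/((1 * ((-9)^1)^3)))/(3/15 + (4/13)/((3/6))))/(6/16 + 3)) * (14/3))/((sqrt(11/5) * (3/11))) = -72800 * sqrt(55)/9388791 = -0.06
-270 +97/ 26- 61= -8509/ 26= -327.27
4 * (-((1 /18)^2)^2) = -1 /26244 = -0.00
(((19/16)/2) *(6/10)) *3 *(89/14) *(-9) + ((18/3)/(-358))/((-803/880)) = -1789262457/29270080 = -61.13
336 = 336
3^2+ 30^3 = 27009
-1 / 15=-0.07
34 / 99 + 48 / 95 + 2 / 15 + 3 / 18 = 21607 / 18810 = 1.15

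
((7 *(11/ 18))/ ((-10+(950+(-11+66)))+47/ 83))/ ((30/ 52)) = 7553/ 1014120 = 0.01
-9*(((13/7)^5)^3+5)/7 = -460886677394764248/33232930569601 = -13868.37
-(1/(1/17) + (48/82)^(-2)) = -11473/576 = -19.92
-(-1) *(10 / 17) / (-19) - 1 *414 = -133732 / 323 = -414.03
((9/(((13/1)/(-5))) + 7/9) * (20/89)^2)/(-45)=25120/8340813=0.00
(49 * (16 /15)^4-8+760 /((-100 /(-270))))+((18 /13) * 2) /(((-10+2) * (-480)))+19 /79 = 7013241759817 /3327480000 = 2107.67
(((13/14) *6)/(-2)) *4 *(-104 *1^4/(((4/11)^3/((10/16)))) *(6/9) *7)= 1124695/16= 70293.44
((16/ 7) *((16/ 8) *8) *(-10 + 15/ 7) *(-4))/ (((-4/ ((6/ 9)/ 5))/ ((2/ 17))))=-11264/ 2499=-4.51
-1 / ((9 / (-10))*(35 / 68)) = 136 / 63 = 2.16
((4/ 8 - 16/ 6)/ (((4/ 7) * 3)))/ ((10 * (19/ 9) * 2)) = -0.03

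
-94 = -94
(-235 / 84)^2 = 55225 / 7056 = 7.83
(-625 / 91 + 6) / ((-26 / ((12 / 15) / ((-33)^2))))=158 / 6441435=0.00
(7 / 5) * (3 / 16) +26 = 2101 / 80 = 26.26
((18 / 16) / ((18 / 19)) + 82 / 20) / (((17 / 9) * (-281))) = -3807 / 382160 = -0.01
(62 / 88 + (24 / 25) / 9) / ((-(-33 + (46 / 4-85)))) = 2677 / 351450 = 0.01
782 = 782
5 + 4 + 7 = 16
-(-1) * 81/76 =81/76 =1.07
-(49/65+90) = -5899/65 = -90.75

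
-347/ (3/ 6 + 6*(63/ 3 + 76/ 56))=-4858/ 1885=-2.58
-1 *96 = -96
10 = 10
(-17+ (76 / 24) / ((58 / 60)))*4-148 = -5884 / 29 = -202.90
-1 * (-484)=484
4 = 4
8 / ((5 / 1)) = 1.60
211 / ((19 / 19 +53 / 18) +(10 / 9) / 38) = 8018 / 151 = 53.10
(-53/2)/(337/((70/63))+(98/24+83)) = -1590/23423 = -0.07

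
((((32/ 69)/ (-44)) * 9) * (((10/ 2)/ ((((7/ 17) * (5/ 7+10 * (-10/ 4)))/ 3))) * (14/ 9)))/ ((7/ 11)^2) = 88/ 161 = 0.55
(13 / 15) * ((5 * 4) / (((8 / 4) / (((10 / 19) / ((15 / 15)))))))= 260 / 57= 4.56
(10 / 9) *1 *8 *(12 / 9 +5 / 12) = 140 / 9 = 15.56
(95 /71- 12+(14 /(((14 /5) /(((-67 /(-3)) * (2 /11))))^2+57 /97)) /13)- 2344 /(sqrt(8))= -586 * sqrt(2)- 51533914036 /5340866583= -838.38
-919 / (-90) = 919 / 90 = 10.21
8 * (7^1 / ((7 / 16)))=128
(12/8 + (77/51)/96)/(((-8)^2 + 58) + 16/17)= 7421/601920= 0.01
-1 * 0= 0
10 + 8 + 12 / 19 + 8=506 / 19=26.63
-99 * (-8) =792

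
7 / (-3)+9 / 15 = -26 / 15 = -1.73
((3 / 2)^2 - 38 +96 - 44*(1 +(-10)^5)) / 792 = 17600065 / 3168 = 5555.58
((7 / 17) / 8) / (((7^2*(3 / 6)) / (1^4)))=1 / 476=0.00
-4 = -4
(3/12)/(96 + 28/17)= 17/6640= 0.00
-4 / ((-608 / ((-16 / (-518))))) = 1 / 4921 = 0.00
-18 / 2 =-9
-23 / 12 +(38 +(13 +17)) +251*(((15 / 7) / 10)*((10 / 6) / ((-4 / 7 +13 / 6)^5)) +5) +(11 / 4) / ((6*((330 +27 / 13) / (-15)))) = 1329.74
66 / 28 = 33 / 14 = 2.36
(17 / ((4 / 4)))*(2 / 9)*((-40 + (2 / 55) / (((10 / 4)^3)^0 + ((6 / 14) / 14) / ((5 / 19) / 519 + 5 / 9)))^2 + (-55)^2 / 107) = 690000313737192141350 / 112362636427231641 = 6140.83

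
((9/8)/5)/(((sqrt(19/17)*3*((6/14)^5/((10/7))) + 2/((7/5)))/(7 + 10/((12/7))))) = 80851334025/39980465242 - 404325999*sqrt(323)/159921860968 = 1.98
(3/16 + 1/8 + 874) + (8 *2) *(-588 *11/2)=-813915/16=-50869.69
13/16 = 0.81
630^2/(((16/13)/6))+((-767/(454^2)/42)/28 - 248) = 468941942493265/242392416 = 1934639.50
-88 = -88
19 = 19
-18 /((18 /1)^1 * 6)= -1 /6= -0.17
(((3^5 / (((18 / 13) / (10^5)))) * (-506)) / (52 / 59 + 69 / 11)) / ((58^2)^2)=-360207168750 / 3283905683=-109.69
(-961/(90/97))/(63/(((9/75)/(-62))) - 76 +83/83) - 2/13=-4660679/38171250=-0.12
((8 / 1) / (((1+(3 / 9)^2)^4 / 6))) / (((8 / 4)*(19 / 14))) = 137781 / 11875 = 11.60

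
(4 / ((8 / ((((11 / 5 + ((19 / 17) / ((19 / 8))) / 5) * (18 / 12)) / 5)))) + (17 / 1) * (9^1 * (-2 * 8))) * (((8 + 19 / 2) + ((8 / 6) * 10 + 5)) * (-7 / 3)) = 27832567 / 136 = 204651.23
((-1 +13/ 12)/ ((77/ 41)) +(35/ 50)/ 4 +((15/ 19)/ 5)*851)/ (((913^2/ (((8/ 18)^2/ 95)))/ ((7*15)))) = 47256466/ 1340591512095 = 0.00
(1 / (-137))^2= 0.00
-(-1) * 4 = 4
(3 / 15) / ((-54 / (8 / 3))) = -4 / 405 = -0.01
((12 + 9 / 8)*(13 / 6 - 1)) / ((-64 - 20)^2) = 5 / 2304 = 0.00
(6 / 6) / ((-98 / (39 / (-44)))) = 39 / 4312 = 0.01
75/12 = 6.25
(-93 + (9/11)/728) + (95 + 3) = 40049/8008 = 5.00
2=2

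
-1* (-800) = 800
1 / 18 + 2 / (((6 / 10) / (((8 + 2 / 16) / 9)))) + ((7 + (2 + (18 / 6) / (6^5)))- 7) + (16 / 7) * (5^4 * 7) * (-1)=-25906871 / 2592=-9994.93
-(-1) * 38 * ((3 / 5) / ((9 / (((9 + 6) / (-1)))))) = -38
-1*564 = -564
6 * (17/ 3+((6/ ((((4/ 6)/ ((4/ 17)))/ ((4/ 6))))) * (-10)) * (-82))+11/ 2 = 237503/ 34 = 6985.38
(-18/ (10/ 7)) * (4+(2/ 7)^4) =-17316/ 343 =-50.48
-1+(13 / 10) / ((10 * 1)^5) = -999987 / 1000000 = -1.00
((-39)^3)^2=3518743761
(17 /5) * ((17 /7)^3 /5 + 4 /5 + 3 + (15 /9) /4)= 495499 /20580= 24.08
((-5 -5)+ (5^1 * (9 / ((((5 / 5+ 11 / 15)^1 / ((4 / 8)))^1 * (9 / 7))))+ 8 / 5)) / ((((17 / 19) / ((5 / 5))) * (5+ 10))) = 2793 / 22100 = 0.13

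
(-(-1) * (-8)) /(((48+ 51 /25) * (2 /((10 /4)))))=-250 /1251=-0.20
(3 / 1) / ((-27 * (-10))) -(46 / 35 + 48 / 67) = -85247 / 42210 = -2.02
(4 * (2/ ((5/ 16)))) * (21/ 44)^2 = 3528/ 605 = 5.83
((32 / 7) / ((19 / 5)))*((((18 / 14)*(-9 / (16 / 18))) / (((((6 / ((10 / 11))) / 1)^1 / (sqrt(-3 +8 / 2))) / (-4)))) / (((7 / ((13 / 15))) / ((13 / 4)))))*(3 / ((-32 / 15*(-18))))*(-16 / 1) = -342225 / 71687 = -4.77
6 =6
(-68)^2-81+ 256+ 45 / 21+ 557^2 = 2205351 / 7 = 315050.14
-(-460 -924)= 1384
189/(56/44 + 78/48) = 5544/85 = 65.22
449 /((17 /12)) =5388 /17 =316.94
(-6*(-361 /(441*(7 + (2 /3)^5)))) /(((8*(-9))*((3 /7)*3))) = -0.01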